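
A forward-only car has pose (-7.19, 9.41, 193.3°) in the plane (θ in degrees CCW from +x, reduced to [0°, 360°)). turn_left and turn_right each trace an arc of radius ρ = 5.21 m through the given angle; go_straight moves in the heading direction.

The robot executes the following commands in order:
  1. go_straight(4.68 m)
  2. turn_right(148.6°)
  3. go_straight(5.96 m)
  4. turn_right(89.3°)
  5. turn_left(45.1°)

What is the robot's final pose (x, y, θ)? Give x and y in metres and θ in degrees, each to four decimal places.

(-1.3448, 19.8054, 0.5000°)

set_pose: (x, y, θ) = (-7.1900, 9.4100, 193.3000°), ρ = 5.21
go_straight(4.68): x += 4.68·cos θ, y += 4.68·sin θ → (-11.7445, 8.3334, 193.3000°)
turn_right(148.6°): centre at ρ to the right, rotate −148.6° → (-16.6077, 17.1069, 44.7000°)
go_straight(5.96): x += 5.96·cos θ, y += 5.96·sin θ → (-12.3714, 21.2991, 44.7000°)
turn_right(89.3°): centre at ρ to the right, rotate −89.3° → (-5.0485, 21.3055, -44.6000° ≡ 315.4000°)
turn_left(45.1°): centre at ρ to the left, rotate +45.1° → (-1.3448, 19.8054, 360.5000° ≡ 0.5000°)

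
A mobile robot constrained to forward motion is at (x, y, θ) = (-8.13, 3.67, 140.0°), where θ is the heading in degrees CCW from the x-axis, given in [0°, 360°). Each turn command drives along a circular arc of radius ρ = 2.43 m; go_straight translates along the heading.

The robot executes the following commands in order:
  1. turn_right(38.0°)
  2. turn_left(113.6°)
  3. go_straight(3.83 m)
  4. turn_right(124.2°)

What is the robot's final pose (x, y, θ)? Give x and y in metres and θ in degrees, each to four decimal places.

set_pose: (x, y, θ) = (-8.1300, 3.6700, 140.0000°), ρ = 2.43
turn_right(38.0°): centre at ρ to the right, rotate −38.0° → (-8.9449, 5.0263, 102.0000°)
turn_left(113.6°): centre at ρ to the left, rotate +113.6° → (-12.7364, 6.4969, 215.6000°)
go_straight(3.83): x += 3.83·cos θ, y += 3.83·sin θ → (-15.8506, 4.2673, 215.6000°)
turn_right(124.2°): centre at ρ to the right, rotate −124.2° → (-19.6944, 6.1838, 91.4000°)

(-19.6944, 6.1838, 91.4000°)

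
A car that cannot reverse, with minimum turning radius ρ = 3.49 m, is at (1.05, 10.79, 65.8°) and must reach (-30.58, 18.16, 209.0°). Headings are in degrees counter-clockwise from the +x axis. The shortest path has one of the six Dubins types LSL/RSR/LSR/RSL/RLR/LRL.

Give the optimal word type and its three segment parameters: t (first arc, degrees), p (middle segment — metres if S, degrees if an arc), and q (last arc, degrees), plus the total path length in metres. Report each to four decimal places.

Let ψ = atan2(Δy, Δx) = atan2(7.37, -31.63) = 166.8837° be the start→goal bearing.
Normalize: d = |goal − start| / ρ = 32.477281/3.49 = 9.305811, α = (θ_start − ψ) mod 360° = 258.9163° = 4.518941 rad, β = (θ_goal − ψ) mod 360° = 42.1163° = 0.735068 rad.
Common terms: sin α = -0.981347, cos α = -0.192243, sin β = 0.670637, cos β = 0.741785, cos(α−β) = -0.800731, d² = 86.598123. Work in radians in the unit-radius frame; every candidate has L = ρ·(t + p + q).
LSL: p² = 2 + d² − 2cos(α−β) + 2d(sin α − sin β) = 59.453473; p = √p² = 7.710608; φ = atan2(cos β − cos α, d + sin α − sin β) = 0.121434 rad; t = (φ − α) mod 2π = 1.885678 rad, q = (β − φ) mod 2π = 0.613634 rad → L = 3.49·(1.885678 + 7.710608 + 0.613634) = 3.49·10.209919 = 35.632618 m
RSR: p² = 2 + d² − 2cos(α−β) + 2d(sin β − sin α) = 120.945699; p = √p² = 10.997532; φ = atan2(cos α − cos β, d − sin α + sin β) = -0.085033 rad; t = (α − φ) mod 2π = 4.603975 rad, q = (φ − β) mod 2π = 5.463085 rad → L = 3.49·(4.603975 + 10.997532 + 5.463085) = 3.49·21.064591 = 73.515421 m
LSR: p² = d² − 2 + 2cos(α−β) + 2d(sin α + sin β) = 77.213843; p = √p² = 8.787141; φ = atan2(−cos α − cos β, d + sin α + sin β) − atan2(−2, p) = 0.162775 rad; t = (φ − α) mod 2π = 1.927019 rad, q = (φ − β) mod 2π = 5.710893 rad → L = 3.49·(1.927019 + 8.787141 + 5.710893) = 3.49·16.425053 = 57.323434 m
RSL: p² = d² − 2 + 2cos(α−β) − 2d(sin α + sin β) = 88.779478; p = √p² = 9.422286; φ = atan2(cos α + cos β, d − sin α − sin β) − atan2(2, p) = -0.152075 rad; t = (α − φ) mod 2π = 4.671016 rad, q = (β − φ) mod 2π = 0.887142 rad → L = 3.49·(4.671016 + 9.422286 + 0.887142) = 3.49·14.980445 = 52.281752 m
RLR: c = (6 − d² + 2cos(α−β) + 2d(sin α − sin β))/8 = -14.118212, |c| > 1 → infeasible
LRL: c = (6 − d² + 2cos(α−β) − 2d(sin α − sin β))/8 = -6.431684, |c| > 1 → infeasible
Shortest: LSL with L = 35.632618 m ≈ 35.6326 m
Convert LSL to answer units (arcs ×180/π): t = 1.885678·180/π = 108.0414°, p = ρ·p = 3.49·7.710608 = 26.9100 m, q = 0.613634·180/π = 35.1586°, L = 35.6326 m.

LSL: t = 108.0414°, p = 26.9100 m, q = 35.1586°, L = 35.6326 m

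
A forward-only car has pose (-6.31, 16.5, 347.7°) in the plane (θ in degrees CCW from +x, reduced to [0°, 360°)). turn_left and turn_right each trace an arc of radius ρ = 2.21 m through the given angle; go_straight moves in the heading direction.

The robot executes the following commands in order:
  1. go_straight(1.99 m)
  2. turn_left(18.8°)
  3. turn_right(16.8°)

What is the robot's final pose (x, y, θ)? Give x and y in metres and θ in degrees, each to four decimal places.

set_pose: (x, y, θ) = (-6.3100, 16.5000, 347.7000°), ρ = 2.21
go_straight(1.99): x += 1.99·cos θ, y += 1.99·sin θ → (-4.3657, 16.0761, 347.7000°)
turn_left(18.8°): centre at ρ to the left, rotate +18.8° → (-3.6447, 16.0395, 366.5000° ≡ 6.5000°)
turn_right(16.8°): centre at ρ to the right, rotate −16.8° → (-2.9994, 16.0181, -10.3000° ≡ 349.7000°)

(-2.9994, 16.0181, 349.7000°)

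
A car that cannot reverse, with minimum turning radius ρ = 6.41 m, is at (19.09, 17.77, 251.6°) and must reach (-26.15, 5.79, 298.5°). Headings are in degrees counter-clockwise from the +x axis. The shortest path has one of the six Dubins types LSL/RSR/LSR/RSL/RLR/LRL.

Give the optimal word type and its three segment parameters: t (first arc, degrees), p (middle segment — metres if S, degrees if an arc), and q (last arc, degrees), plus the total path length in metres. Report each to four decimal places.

Let ψ = atan2(Δy, Δx) = atan2(-11.98, -45.24) = -165.1680° be the start→goal bearing.
Normalize: d = |goal − start| / ρ = 46.799338/6.41 = 7.300989, α = (θ_start − ψ) mod 360° = 56.7680° = 0.990788 rad, β = (θ_goal − ψ) mod 360° = 103.6680° = 1.809347 rad.
Common terms: sin α = 0.836458, cos α = 0.548031, sin β = 0.971681, cos β = -0.236295, cos(α−β) = 0.683274, d² = 53.304436. Work in radians in the unit-radius frame; every candidate has L = ρ·(t + p + q).
LSL: p² = 2 + d² − 2cos(α−β) + 2d(sin α − sin β) = 51.963357; p = √p² = 7.208561; φ = atan2(cos β − cos α, d + sin α − sin β) = -0.109021 rad; t = (φ − α) mod 2π = 5.183377 rad, q = (β − φ) mod 2π = 1.918368 rad → L = 6.41·(5.183377 + 7.208561 + 1.918368) = 6.41·14.310306 = 91.729062 m
RSR: p² = 2 + d² − 2cos(α−β) + 2d(sin β − sin α) = 55.912420; p = √p² = 7.477461; φ = atan2(cos α − cos β, d − sin α + sin β) = 0.105085 rad; t = (α − φ) mod 2π = 0.885702 rad, q = (φ − β) mod 2π = 4.578924 rad → L = 6.41·(0.885702 + 7.477461 + 4.578924) = 6.41·12.942087 = 82.958776 m
LSR: p² = d² − 2 + 2cos(α−β) + 2d(sin α + sin β) = 79.073393; p = √p² = 8.892322; φ = atan2(−cos α − cos β, d + sin α + sin β) − atan2(−2, p) = 0.187023 rad; t = (φ − α) mod 2π = 5.479420 rad, q = (φ − β) mod 2π = 4.660861 rad → L = 6.41·(5.479420 + 8.892322 + 4.660861) = 6.41·19.032603 = 121.998988 m
RSL: p² = d² − 2 + 2cos(α−β) − 2d(sin α + sin β) = 26.268574; p = √p² = 5.125288; φ = atan2(cos α + cos β, d − sin α − sin β) − atan2(2, p) = -0.315356 rad; t = (α − φ) mod 2π = 1.306144 rad, q = (β − φ) mod 2π = 2.124703 rad → L = 6.41·(1.306144 + 5.125288 + 2.124703) = 6.41·8.556135 = 54.844827 m
RLR: c = (6 − d² + 2cos(α−β) + 2d(sin α − sin β))/8 = -5.989052, |c| > 1 → infeasible
LRL: c = (6 − d² + 2cos(α−β) − 2d(sin α − sin β))/8 = -5.495420, |c| > 1 → infeasible
Shortest: RSL with L = 54.844827 m ≈ 54.8448 m
Convert RSL to answer units (arcs ×180/π): t = 1.306144·180/π = 74.8365°, p = ρ·p = 6.41·5.125288 = 32.8531 m, q = 2.124703·180/π = 121.7365°, L = 54.8448 m.

RSL: t = 74.8365°, p = 32.8531 m, q = 121.7365°, L = 54.8448 m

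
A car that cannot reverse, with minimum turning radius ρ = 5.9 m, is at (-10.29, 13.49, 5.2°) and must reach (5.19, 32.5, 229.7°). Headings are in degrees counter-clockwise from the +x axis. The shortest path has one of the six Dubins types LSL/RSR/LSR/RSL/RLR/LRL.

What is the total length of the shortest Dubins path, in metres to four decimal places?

Let ψ = atan2(Δy, Δx) = atan2(19.01, 15.48) = 50.8438° be the start→goal bearing.
Normalize: d = |goal − start| / ρ = 24.515515/5.9 = 4.155172, α = (θ_start − ψ) mod 360° = 314.3562° = 5.486551 rad, β = (θ_goal − ψ) mod 360° = 178.8562° = 3.121630 rad.
Common terms: sin α = -0.715007, cos α = 0.699117, sin β = 0.019962, cos β = -0.999801, cos(α−β) = -0.713250, d² = 17.265455. Work in radians in the unit-radius frame; every candidate has L = ρ·(t + p + q).
LSL: p² = 2 + d² − 2cos(α−β) + 2d(sin α − sin β) = 14.584113; p = √p² = 3.818915; φ = atan2(cos β − cos α, d + sin α − sin β) = -0.461028 rad; t = (φ − α) mod 2π = 0.335606 rad, q = (β − φ) mod 2π = 3.582658 rad → L = 5.9·(0.335606 + 3.818915 + 3.582658) = 5.9·7.737179 = 45.649358 m
RSR: p² = 2 + d² − 2cos(α−β) + 2d(sin β − sin α) = 26.799800; p = √p² = 5.176852; φ = atan2(cos α − cos β, d − sin α + sin β) = 0.334372 rad; t = (α − φ) mod 2π = 5.152179 rad, q = (φ − β) mod 2π = 3.495927 rad → L = 5.9·(5.152179 + 5.176852 + 3.495927) = 5.9·13.824959 = 81.567257 m
LSR: p² = d² − 2 + 2cos(α−β) + 2d(sin α + sin β) = 8.062886; p = √p² = 2.839522; φ = atan2(−cos α − cos β, d + sin α + sin β) − atan2(−2, p) = 0.700317 rad; t = (φ − α) mod 2π = 1.496952 rad, q = (φ − β) mod 2π = 3.861873 rad → L = 5.9·(1.496952 + 2.839522 + 3.861873) = 5.9·8.198347 = 48.370244 m
RSL: p² = d² − 2 + 2cos(α−β) − 2d(sin α + sin β) = 19.615023; p = √p² = 4.428885; φ = atan2(cos α + cos β, d − sin α − sin β) − atan2(2, p) = -0.486082 rad; t = (α − φ) mod 2π = 5.972633 rad, q = (β − φ) mod 2π = 3.607712 rad → L = 5.9·(5.972633 + 4.428885 + 3.607712) = 5.9·14.009231 = 82.654461 m
RLR: c = (6 − d² + 2cos(α−β) + 2d(sin α − sin β))/8 = -2.349975, |c| > 1 → infeasible
LRL: c = (6 − d² + 2cos(α−β) − 2d(sin α − sin β))/8 = -0.823014; p = 2π − arccos c = 3.745692 rad; φ = atan2(cos β − cos α, d + sin α − sin β) = -0.461028 rad; t = (φ − α + p/2) mod 2π = 2.208452 rad, q = (β − α − t + p) mod 2π = 5.455504 rad → L = 5.9·(2.208452 + 3.745692 + 5.455504) = 5.9·11.409648 = 67.316923 m
Shortest: LSL with L = 45.649358 m ≈ 45.6494 m

45.6494 m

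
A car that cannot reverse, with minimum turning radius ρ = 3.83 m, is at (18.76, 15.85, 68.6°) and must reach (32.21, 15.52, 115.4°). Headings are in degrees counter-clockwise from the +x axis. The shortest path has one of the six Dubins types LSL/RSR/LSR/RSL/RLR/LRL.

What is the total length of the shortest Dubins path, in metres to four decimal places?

28.2300 m

Let ψ = atan2(Δy, Δx) = atan2(-0.33, 13.45) = -1.4055° be the start→goal bearing.
Normalize: d = |goal − start| / ρ = 13.454048/3.83 = 3.512806, α = (θ_start − ψ) mod 360° = 70.0055° = 1.221826 rad, β = (θ_goal − ψ) mod 360° = 116.8055° = 2.038640 rad.
Common terms: sin α = 0.939725, cos α = 0.341930, sin β = 0.892543, cos β = -0.450963, cos(α−β) = 0.684547, d² = 12.339807. Work in radians in the unit-radius frame; every candidate has L = ρ·(t + p + q).
LSL: p² = 2 + d² − 2cos(α−β) + 2d(sin α − sin β) = 13.302201; p = √p² = 3.647218; φ = atan2(cos β − cos α, d + sin α − sin β) = -0.219147 rad; t = (φ − α) mod 2π = 4.842212 rad, q = (β − φ) mod 2π = 2.257787 rad → L = 3.83·(4.842212 + 3.647218 + 2.257787) = 3.83·10.747218 = 41.161844 m
RSR: p² = 2 + d² − 2cos(α−β) + 2d(sin β − sin α) = 12.639225; p = √p² = 3.555169; φ = atan2(cos α − cos β, d − sin α + sin β) = 0.224917 rad; t = (α − φ) mod 2π = 0.996909 rad, q = (φ − β) mod 2π = 4.469462 rad → L = 3.83·(0.996909 + 3.555169 + 4.469462) = 3.83·9.021540 = 34.552498 m
LSR: p² = d² − 2 + 2cos(α−β) + 2d(sin α + sin β) = 24.581706; p = √p² = 4.957994; φ = atan2(−cos α − cos β, d + sin α + sin β) − atan2(−2, p) = 0.403820 rad; t = (φ − α) mod 2π = 5.465179 rad, q = (φ − β) mod 2π = 4.648365 rad → L = 3.83·(5.465179 + 4.957994 + 4.648365) = 3.83·15.071539 = 57.723994 m
RSL: p² = d² − 2 + 2cos(α−β) − 2d(sin α + sin β) = -1.163903 < 0 → infeasible
RLR: c = (6 − d² + 2cos(α−β) + 2d(sin α − sin β))/8 = -0.579903; p = 2π − arccos c = 4.093779 rad; φ = atan2(cos α − cos β, d − sin α + sin β) = 0.224917 rad; t = (α − φ + p/2) mod 2π = 3.043799 rad, q = (α − β − t + p) mod 2π = 0.233166 rad → L = 3.83·(3.043799 + 4.093779 + 0.233166) = 3.83·7.370744 = 28.229950 m
LRL: c = (6 − d² + 2cos(α−β) − 2d(sin α − sin β))/8 = -0.662775; p = 2π − arccos c = 3.987870 rad; φ = atan2(cos β − cos α, d + sin α − sin β) = -0.219147 rad; t = (φ − α + p/2) mod 2π = 0.552962 rad, q = (β − α − t + p) mod 2π = 4.251722 rad → L = 3.83·(0.552962 + 3.987870 + 4.251722) = 3.83·8.792555 = 33.675484 m
Shortest: RLR with L = 28.229950 m ≈ 28.2300 m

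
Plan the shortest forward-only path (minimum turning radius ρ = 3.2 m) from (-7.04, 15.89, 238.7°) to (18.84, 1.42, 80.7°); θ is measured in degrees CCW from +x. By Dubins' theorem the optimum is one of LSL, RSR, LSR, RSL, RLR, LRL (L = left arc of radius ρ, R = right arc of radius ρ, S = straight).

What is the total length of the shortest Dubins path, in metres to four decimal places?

Let ψ = atan2(Δy, Δx) = atan2(-14.47, 25.88) = -29.2104° be the start→goal bearing.
Normalize: d = |goal − start| / ρ = 29.650553/3.2 = 9.265798, α = (θ_start − ψ) mod 360° = 267.9104° = 4.675918 rad, β = (θ_goal − ψ) mod 360° = 109.9104° = 1.918298 rad.
Common terms: sin α = -0.999335, cos α = -0.036463, sin β = 0.940226, cos β = -0.340550, cos(α−β) = -0.927184, d² = 85.855010. Work in radians in the unit-radius frame; every candidate has L = ρ·(t + p + q).
LSL: p² = 2 + d² − 2cos(α−β) + 2d(sin α − sin β) = 53.766209; p = √p² = 7.332545; φ = atan2(cos β − cos α, d + sin α − sin β) = -0.041483 rad; t = (φ − α) mod 2π = 1.565784 rad, q = (β − φ) mod 2π = 1.959781 rad → L = 3.2·(1.565784 + 7.332545 + 1.959781) = 3.2·10.858110 = 34.745951 m
RSR: p² = 2 + d² − 2cos(α−β) + 2d(sin β − sin α) = 125.652546; p = √p² = 11.209485; φ = atan2(cos α − cos β, d − sin α + sin β) = 0.027131 rad; t = (α − φ) mod 2π = 4.648787 rad, q = (φ − β) mod 2π = 4.392018 rad → L = 3.2·(4.648787 + 11.209485 + 4.392018) = 3.2·20.250290 = 64.800929 m
LSR: p² = d² − 2 + 2cos(α−β) + 2d(sin α + sin β) = 80.905265; p = √p² = 8.994735; φ = atan2(−cos α − cos β, d + sin α + sin β) − atan2(−2, p) = 0.259720 rad; t = (φ − α) mod 2π = 1.866987 rad, q = (φ − β) mod 2π = 4.624607 rad → L = 3.2·(1.866987 + 8.994735 + 4.624607) = 3.2·15.486329 = 49.556254 m
RSL: p² = d² − 2 + 2cos(α−β) − 2d(sin α + sin β) = 83.096019; p = √p² = 9.115702; φ = atan2(cos α + cos β, d − sin α − sin β) − atan2(2, p) = -0.256388 rad; t = (α − φ) mod 2π = 4.932307 rad, q = (β − φ) mod 2π = 2.174686 rad → L = 3.2·(4.932307 + 9.115702 + 2.174686) = 3.2·16.222695 = 51.912623 m
RLR: c = (6 − d² + 2cos(α−β) + 2d(sin α − sin β))/8 = -14.706568, |c| > 1 → infeasible
LRL: c = (6 − d² + 2cos(α−β) − 2d(sin α − sin β))/8 = -5.720776, |c| > 1 → infeasible
Shortest: LSL with L = 34.745951 m ≈ 34.7460 m

34.7460 m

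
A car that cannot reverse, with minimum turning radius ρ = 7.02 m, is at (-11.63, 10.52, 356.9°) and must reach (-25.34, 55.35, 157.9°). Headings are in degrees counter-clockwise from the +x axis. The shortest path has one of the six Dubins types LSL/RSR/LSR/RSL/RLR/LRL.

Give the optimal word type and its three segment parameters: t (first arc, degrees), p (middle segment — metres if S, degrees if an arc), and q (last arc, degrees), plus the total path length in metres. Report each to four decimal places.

LSL: t = 121.2135°, p = 35.5051 m, q = 39.7865°, L = 55.2312 m

Let ψ = atan2(Δy, Δx) = atan2(44.83, -13.71) = 107.0048° be the start→goal bearing.
Normalize: d = |goal − start| / ρ = 46.879558/7.02 = 6.678000, α = (θ_start − ψ) mod 360° = 249.8952° = 4.361494 rad, β = (θ_goal − ψ) mod 360° = 50.8952° = 0.888289 rad.
Common terms: sin α = -0.939066, cos α = -0.343738, sin β = 0.775994, cos β = 0.630741, cos(α−β) = -0.945519, d² = 44.595681. Work in radians in the unit-radius frame; every candidate has L = ρ·(t + p + q).
LSL: p² = 2 + d² − 2cos(α−β) + 2d(sin α − sin β) = 25.580387; p = √p² = 5.057706; φ = atan2(cos β − cos α, d + sin α − sin β) = 0.193885 rad; t = (φ − α) mod 2π = 2.115576 rad, q = (β − φ) mod 2π = 0.694405 rad → L = 7.02·(2.115576 + 5.057706 + 0.694405) = 7.02·7.867686 = 55.231154 m
RSR: p² = 2 + d² − 2cos(α−β) + 2d(sin β − sin α) = 71.393049; p = √p² = 8.449441; φ = atan2(cos α − cos β, d − sin α + sin β) = -0.115588 rad; t = (α − φ) mod 2π = 4.477082 rad, q = (φ − β) mod 2π = 5.279308 rad → L = 7.02·(4.477082 + 8.449441 + 5.279308) = 7.02·18.205831 = 127.804936 m
LSR: p² = d² − 2 + 2cos(α−β) + 2d(sin α + sin β) = 38.526657; p = √p² = 6.206985; φ = atan2(−cos α − cos β, d + sin α + sin β) − atan2(−2, p) = 0.267689 rad; t = (φ − α) mod 2π = 2.189380 rad, q = (φ − β) mod 2π = 5.662585 rad → L = 7.02·(2.189380 + 6.206985 + 5.662585) = 7.02·14.058949 = 98.693823 m
RSL: p² = d² − 2 + 2cos(α−β) − 2d(sin α + sin β) = 42.882631; p = √p² = 6.548483; φ = atan2(cos α + cos β, d − sin α − sin β) − atan2(2, p) = -0.254488 rad; t = (α − φ) mod 2π = 4.615983 rad, q = (β − φ) mod 2π = 1.142777 rad → L = 7.02·(4.615983 + 6.548483 + 1.142777) = 7.02·12.307243 = 86.396846 m
RLR: c = (6 − d² + 2cos(α−β) + 2d(sin α − sin β))/8 = -7.924131, |c| > 1 → infeasible
LRL: c = (6 − d² + 2cos(α−β) − 2d(sin α − sin β))/8 = -2.197548, |c| > 1 → infeasible
Shortest: LSL with L = 55.231154 m ≈ 55.2312 m
Convert LSL to answer units (arcs ×180/π): t = 2.115576·180/π = 121.2135°, p = ρ·p = 7.02·5.057706 = 35.5051 m, q = 0.694405·180/π = 39.7865°, L = 55.2312 m.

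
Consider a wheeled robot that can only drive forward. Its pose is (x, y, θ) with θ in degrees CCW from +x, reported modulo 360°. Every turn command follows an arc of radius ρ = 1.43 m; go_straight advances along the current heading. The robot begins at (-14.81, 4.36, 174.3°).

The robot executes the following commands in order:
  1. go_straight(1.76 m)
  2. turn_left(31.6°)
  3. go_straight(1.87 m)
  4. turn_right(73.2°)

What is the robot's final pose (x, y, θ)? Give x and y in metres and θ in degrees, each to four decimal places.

(-20.6857, 3.8980, 132.7000°)

set_pose: (x, y, θ) = (-14.8100, 4.3600, 174.3000°), ρ = 1.43
go_straight(1.76): x += 1.76·cos θ, y += 1.76·sin θ → (-16.5613, 4.5348, 174.3000°)
turn_left(31.6°): centre at ρ to the left, rotate +31.6° → (-17.3280, 4.3982, 205.9000°)
go_straight(1.87): x += 1.87·cos θ, y += 1.87·sin θ → (-19.0101, 3.5814, 205.9000°)
turn_right(73.2°): centre at ρ to the right, rotate −73.2° → (-20.6857, 3.8980, 132.7000°)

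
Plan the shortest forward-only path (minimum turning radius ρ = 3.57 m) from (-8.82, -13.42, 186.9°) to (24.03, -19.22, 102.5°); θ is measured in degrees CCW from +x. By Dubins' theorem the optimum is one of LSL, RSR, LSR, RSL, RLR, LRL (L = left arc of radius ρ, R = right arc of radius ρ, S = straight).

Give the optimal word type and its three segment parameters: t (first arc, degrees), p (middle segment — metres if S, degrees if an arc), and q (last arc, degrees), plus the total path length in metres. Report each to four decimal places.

Let ψ = atan2(Δy, Δx) = atan2(-5.80, 32.85) = -10.0130° be the start→goal bearing.
Normalize: d = |goal − start| / ρ = 33.358095/3.57 = 9.344004, α = (θ_start − ψ) mod 360° = 196.9130° = 3.436779 rad, β = (θ_goal − ψ) mod 360° = 112.5130° = 1.963722 rad.
Common terms: sin α = -0.290919, cos α = -0.956748, sin β = 0.923793, cos β = -0.382892, cos(α−β) = 0.097583, d² = 87.310414. Work in radians in the unit-radius frame; every candidate has L = ρ·(t + p + q).
LSL: p² = 2 + d² − 2cos(α−β) + 2d(sin α − sin β) = 66.414710; p = √p² = 8.149522; φ = atan2(cos β − cos α, d + sin α − sin β) = 0.070474 rad; t = (φ − α) mod 2π = 2.916880 rad, q = (β − φ) mod 2π = 1.893247 rad → L = 3.57·(2.916880 + 8.149522 + 1.893247) = 3.57·12.959649 = 46.265949 m
RSR: p² = 2 + d² − 2cos(α−β) + 2d(sin β − sin α) = 111.815787; p = √p² = 10.574298; φ = atan2(cos α − cos β, d − sin α + sin β) = -0.054296 rad; t = (α − φ) mod 2π = 3.491075 rad, q = (φ − β) mod 2π = 4.265168 rad → L = 3.57·(3.491075 + 10.574298 + 4.265168) = 3.57·18.330542 = 65.440034 m
LSR: p² = d² − 2 + 2cos(α−β) + 2d(sin α + sin β) = 97.332743; p = √p² = 9.865736; φ = atan2(−cos α − cos β, d + sin α + sin β) − atan2(−2, p) = 0.333487 rad; t = (φ − α) mod 2π = 3.179893 rad, q = (φ − β) mod 2π = 4.652951 rad → L = 3.57·(3.179893 + 9.865736 + 4.652951) = 3.57·17.698580 = 63.183932 m
RSL: p² = d² − 2 + 2cos(α−β) − 2d(sin α + sin β) = 73.678417; p = √p² = 8.583613; φ = atan2(cos α + cos β, d − sin α − sin β) − atan2(2, p) = -0.381507 rad; t = (α − φ) mod 2π = 3.818287 rad, q = (β − φ) mod 2π = 2.345229 rad → L = 3.57·(3.818287 + 8.583613 + 2.345229) = 3.57·14.747129 = 52.647250 m
RLR: c = (6 − d² + 2cos(α−β) + 2d(sin α − sin β))/8 = -12.976973, |c| > 1 → infeasible
LRL: c = (6 − d² + 2cos(α−β) − 2d(sin α − sin β))/8 = -7.301839, |c| > 1 → infeasible
Shortest: LSL with L = 46.265949 m ≈ 46.2659 m
Convert LSL to answer units (arcs ×180/π): t = 2.916880·180/π = 167.1249°, p = ρ·p = 3.57·8.149522 = 29.0938 m, q = 1.893247·180/π = 108.4751°, L = 46.2659 m.

LSL: t = 167.1249°, p = 29.0938 m, q = 108.4751°, L = 46.2659 m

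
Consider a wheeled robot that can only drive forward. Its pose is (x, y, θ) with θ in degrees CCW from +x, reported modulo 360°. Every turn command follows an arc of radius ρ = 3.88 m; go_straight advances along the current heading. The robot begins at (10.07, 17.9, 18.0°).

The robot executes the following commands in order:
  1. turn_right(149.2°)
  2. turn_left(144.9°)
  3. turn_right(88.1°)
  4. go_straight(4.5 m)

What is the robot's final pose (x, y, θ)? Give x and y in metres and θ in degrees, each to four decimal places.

(23.8928, -1.7316, 285.6000°)

set_pose: (x, y, θ) = (10.0700, 17.9000, 18.0000°), ρ = 3.88
turn_right(149.2°): centre at ρ to the right, rotate −149.2° → (14.1884, 11.6542, -131.2000° ≡ 228.8000°)
turn_left(144.9°): centre at ρ to the left, rotate +144.9° → (18.0267, 5.3289, 373.7000° ≡ 13.7000°)
turn_right(88.1°): centre at ρ to the right, rotate −88.1° → (22.6827, 2.6027, -74.4000° ≡ 285.6000°)
go_straight(4.5): x += 4.5·cos θ, y += 4.5·sin θ → (23.8928, -1.7316, 285.6000°)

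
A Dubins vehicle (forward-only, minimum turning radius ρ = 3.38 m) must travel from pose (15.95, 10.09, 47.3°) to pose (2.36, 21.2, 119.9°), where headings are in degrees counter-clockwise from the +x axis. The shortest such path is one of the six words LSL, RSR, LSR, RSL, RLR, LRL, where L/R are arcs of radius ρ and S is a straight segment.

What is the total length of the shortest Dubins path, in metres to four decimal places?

Let ψ = atan2(Δy, Δx) = atan2(11.11, -13.59) = 140.7336° be the start→goal bearing.
Normalize: d = |goal − start| / ρ = 17.553353/3.38 = 5.193300, α = (θ_start − ψ) mod 360° = 266.5664° = 4.652462 rad, β = (θ_goal − ψ) mod 360° = 339.1664° = 5.919571 rad.
Common terms: sin α = -0.998205, cos α = -0.059891, sin β = -0.355654, cos β = 0.934618, cos(α−β) = 0.299041, d² = 26.970362. Work in radians in the unit-radius frame; every candidate has L = ρ·(t + p + q).
LSL: p² = 2 + d² − 2cos(α−β) + 2d(sin α − sin β) = 21.698366; p = √p² = 4.658150; φ = atan2(cos β − cos α, d + sin α − sin β) = 0.215155 rad; t = (φ − α) mod 2π = 1.845878 rad, q = (β − φ) mod 2π = 5.704416 rad → L = 3.38·(1.845878 + 4.658150 + 5.704416) = 3.38·12.208445 = 41.264543 m
RSR: p² = 2 + d² − 2cos(α−β) + 2d(sin β − sin α) = 35.046194; p = √p² = 5.919983; φ = atan2(cos α − cos β, d − sin α + sin β) = -0.168792 rad; t = (α − φ) mod 2π = 4.821254 rad, q = (φ − β) mod 2π = 0.194822 rad → L = 3.38·(4.821254 + 5.919983 + 0.194822) = 3.38·10.936059 = 36.963879 m
LSR: p² = d² − 2 + 2cos(α−β) + 2d(sin α + sin β) = 11.506448; p = √p² = 3.392116; φ = atan2(−cos α − cos β, d + sin α + sin β) − atan2(−2, p) = 0.308736 rad; t = (φ − α) mod 2π = 1.939459 rad, q = (φ − β) mod 2π = 0.672350 rad → L = 3.38·(1.939459 + 3.392116 + 0.672350) = 3.38·6.003925 = 20.293267 m
RSL: p² = d² − 2 + 2cos(α−β) − 2d(sin α + sin β) = 39.630438; p = √p² = 6.295271; φ = atan2(cos α + cos β, d − sin α − sin β) − atan2(2, p) = -0.174797 rad; t = (α − φ) mod 2π = 4.827259 rad, q = (β − φ) mod 2π = 6.094368 rad → L = 3.38·(4.827259 + 6.295271 + 6.094368) = 3.38·17.216898 = 58.193114 m
RLR: c = (6 − d² + 2cos(α−β) + 2d(sin α − sin β))/8 = -3.380774, |c| > 1 → infeasible
LRL: c = (6 − d² + 2cos(α−β) − 2d(sin α − sin β))/8 = -1.712296, |c| > 1 → infeasible
Shortest: LSR with L = 20.293267 m ≈ 20.2933 m

20.2933 m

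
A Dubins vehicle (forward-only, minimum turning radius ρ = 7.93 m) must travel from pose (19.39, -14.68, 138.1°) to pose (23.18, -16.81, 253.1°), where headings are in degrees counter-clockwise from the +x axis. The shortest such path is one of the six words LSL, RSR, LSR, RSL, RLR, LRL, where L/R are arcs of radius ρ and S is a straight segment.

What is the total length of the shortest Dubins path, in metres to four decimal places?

48.1103 m

Let ψ = atan2(Δy, Δx) = atan2(-2.13, 3.79) = -29.3362° be the start→goal bearing.
Normalize: d = |goal − start| / ρ = 4.347528/7.93 = 0.548238, α = (θ_start − ψ) mod 360° = 167.4362° = 2.922313 rad, β = (θ_goal − ψ) mod 360° = 282.4362° = 4.929442 rad.
Common terms: sin α = 0.217526, cos α = -0.976054, sin β = -0.976536, cos β = 0.215353, cos(α−β) = -0.422618, d² = 0.300565. Work in radians in the unit-radius frame; every candidate has L = ρ·(t + p + q).
LSL: p² = 2 + d² − 2cos(α−β) + 2d(sin α − sin β) = 4.455063; p = √p² = 2.110702; φ = atan2(cos β − cos α, d + sin α − sin β) = 0.599779 rad; t = (φ − α) mod 2π = 3.960651 rad, q = (β − φ) mod 2π = 4.329663 rad → L = 7.93·(3.960651 + 2.110702 + 4.329663) = 7.93·10.401016 = 82.480056 m
RSR: p² = 2 + d² − 2cos(α−β) + 2d(sin β − sin α) = 1.836540; p = √p² = 1.355190; φ = atan2(cos α − cos β, d − sin α + sin β) = -2.067530 rad; t = (α − φ) mod 2π = 4.989843 rad, q = (φ − β) mod 2π = 5.569399 rad → L = 7.93·(4.989843 + 1.355190 + 5.569399) = 7.93·11.914432 = 94.481446 m
LSR: p² = d² − 2 + 2cos(α−β) + 2d(sin α + sin β) = -3.376908 < 0 → infeasible
RSL: p² = d² − 2 + 2cos(α−β) − 2d(sin α + sin β) = -1.712435 < 0 → infeasible
RLR: c = (6 − d² + 2cos(α−β) + 2d(sin α − sin β))/8 = 0.770432; p = 2π − arccos c = 5.591908 rad; φ = atan2(cos α − cos β, d − sin α + sin β) = -2.067530 rad; t = (α − φ + p/2) mod 2π = 1.502612 rad, q = (α − β − t + p) mod 2π = 2.082168 rad → L = 7.93·(1.502612 + 5.591908 + 2.082168) = 7.93·9.176688 = 72.771134 m
LRL: c = (6 − d² + 2cos(α−β) − 2d(sin α − sin β))/8 = 0.443117; p = 2π − arccos c = 5.171462 rad; φ = atan2(cos β − cos α, d + sin α − sin β) = 0.599779 rad; t = (φ − α + p/2) mod 2π = 0.263197 rad, q = (β − α − t + p) mod 2π = 0.632208 rad → L = 7.93·(0.263197 + 5.171462 + 0.632208) = 7.93·6.066867 = 48.110255 m
Shortest: LRL with L = 48.110255 m ≈ 48.1103 m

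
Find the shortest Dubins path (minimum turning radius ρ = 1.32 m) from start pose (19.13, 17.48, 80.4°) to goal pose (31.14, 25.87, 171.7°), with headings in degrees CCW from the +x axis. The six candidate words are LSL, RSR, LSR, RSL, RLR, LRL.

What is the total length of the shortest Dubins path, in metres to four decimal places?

17.2839 m

Let ψ = atan2(Δy, Δx) = atan2(8.39, 12.01) = 34.9376° be the start→goal bearing.
Normalize: d = |goal − start| / ρ = 14.650331/1.32 = 11.098736, α = (θ_start − ψ) mod 360° = 45.4624° = 0.793469 rad, β = (θ_goal − ψ) mod 360° = 136.7624° = 2.386955 rad.
Common terms: sin α = 0.712791, cos α = 0.701377, sin β = 0.685025, cos β = -0.728520, cos(α−β) = -0.022687, d² = 123.181933. Work in radians in the unit-radius frame; every candidate has L = ρ·(t + p + q).
LSL: p² = 2 + d² − 2cos(α−β) + 2d(sin α − sin β) = 125.843646; p = √p² = 11.218005; φ = atan2(cos β − cos α, d + sin α − sin β) = -0.127812 rad; t = (φ − α) mod 2π = 5.361904 rad, q = (β − φ) mod 2π = 2.514767 rad → L = 1.32·(5.361904 + 11.218005 + 2.514767) = 1.32·19.094676 = 25.204973 m
RSR: p² = 2 + d² − 2cos(α−β) + 2d(sin β − sin α) = 124.610969; p = √p² = 11.162928; φ = atan2(cos α − cos β, d − sin α + sin β) = 0.128446 rad; t = (α − φ) mod 2π = 0.665023 rad, q = (φ − β) mod 2π = 4.024677 rad → L = 1.32·(0.665023 + 11.162928 + 4.024677) = 1.32·15.852628 = 20.925469 m
LSR: p² = d² − 2 + 2cos(α−β) + 2d(sin α + sin β) = 152.164531; p = √p² = 12.335499; φ = atan2(−cos α − cos β, d + sin α + sin β) − atan2(−2, p) = 0.162907 rad; t = (φ − α) mod 2π = 5.652623 rad, q = (φ − β) mod 2π = 4.059137 rad → L = 1.32·(5.652623 + 12.335499 + 4.059137) = 1.32·22.047259 = 29.102382 m
RSL: p² = d² − 2 + 2cos(α−β) − 2d(sin α + sin β) = 90.108586; p = √p² = 9.492554; φ = atan2(cos α + cos β, d − sin α − sin β) − atan2(2, p) = -0.210452 rad; t = (α − φ) mod 2π = 1.003922 rad, q = (β − φ) mod 2π = 2.597407 rad → L = 1.32·(1.003922 + 9.492554 + 2.597407) = 1.32·13.093883 = 17.283926 m
RLR: c = (6 − d² + 2cos(α−β) + 2d(sin α − sin β))/8 = -14.576371, |c| > 1 → infeasible
LRL: c = (6 − d² + 2cos(α−β) − 2d(sin α − sin β))/8 = -14.730456, |c| > 1 → infeasible
Shortest: RSL with L = 17.283926 m ≈ 17.2839 m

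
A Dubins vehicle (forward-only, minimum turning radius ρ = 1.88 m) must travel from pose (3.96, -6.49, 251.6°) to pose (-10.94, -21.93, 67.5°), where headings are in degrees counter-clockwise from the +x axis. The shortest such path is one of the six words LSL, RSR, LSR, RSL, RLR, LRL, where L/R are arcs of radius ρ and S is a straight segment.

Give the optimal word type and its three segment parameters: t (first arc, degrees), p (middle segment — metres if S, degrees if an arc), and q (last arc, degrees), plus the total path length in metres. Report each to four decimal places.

RSR: t = 15.7859°, p = 20.2520 m, q = 168.3141°, L = 26.2928 m

Let ψ = atan2(Δy, Δx) = atan2(-15.44, -14.90) = -133.9803° be the start→goal bearing.
Normalize: d = |goal − start| / ρ = 21.457018/1.88 = 11.413307, α = (θ_start − ψ) mod 360° = 25.5803° = 0.446461 rad, β = (θ_goal − ψ) mod 360° = 201.4803° = 3.516495 rad.
Common terms: sin α = 0.431776, cos α = 0.901981, sin β = -0.366182, cos β = -0.930543, cos(α−β) = -0.997441, d² = 130.263581. Work in radians in the unit-radius frame; every candidate has L = ρ·(t + p + q).
LSL: p² = 2 + d² − 2cos(α−β) + 2d(sin α − sin β) = 152.473148; p = √p² = 12.348002; φ = atan2(cos β − cos α, d + sin α − sin β) = -0.148957 rad; t = (φ − α) mod 2π = 5.687767 rad, q = (β − φ) mod 2π = 3.665452 rad → L = 1.88·(5.687767 + 12.348002 + 3.665452) = 1.88·21.701221 = 40.798296 m
RSR: p² = 2 + d² − 2cos(α−β) + 2d(sin β − sin α) = 116.043777; p = √p² = 10.772362; φ = atan2(cos α − cos β, d − sin α + sin β) = 0.170945 rad; t = (α − φ) mod 2π = 0.275516 rad, q = (φ − β) mod 2π = 2.937635 rad → L = 1.88·(0.275516 + 10.772362 + 2.937635) = 1.88·13.985513 = 26.292764 m
LSR: p² = d² − 2 + 2cos(α−β) + 2d(sin α + sin β) = 127.765996; p = √p² = 11.303362; φ = atan2(−cos α − cos β, d + sin α + sin β) − atan2(−2, p) = 0.177614 rad; t = (φ − α) mod 2π = 6.014338 rad, q = (φ − β) mod 2π = 2.944304 rad → L = 1.88·(6.014338 + 11.303362 + 2.944304) = 1.88·20.262005 = 38.092569 m
RSL: p² = d² − 2 + 2cos(α−β) − 2d(sin α + sin β) = 124.771403; p = √p² = 11.170112; φ = atan2(cos α + cos β, d − sin α − sin β) − atan2(2, p) = -0.179689 rad; t = (α − φ) mod 2π = 0.626150 rad, q = (β − φ) mod 2π = 3.696184 rad → L = 1.88·(0.626150 + 11.170112 + 3.696184) = 1.88·15.492446 = 29.125799 m
RLR: c = (6 − d² + 2cos(α−β) + 2d(sin α − sin β))/8 = -13.505472, |c| > 1 → infeasible
LRL: c = (6 − d² + 2cos(α−β) − 2d(sin α − sin β))/8 = -18.059143, |c| > 1 → infeasible
Shortest: RSR with L = 26.292764 m ≈ 26.2928 m
Convert RSR to answer units (arcs ×180/π): t = 0.275516·180/π = 15.7859°, p = ρ·p = 1.88·10.772362 = 20.2520 m, q = 2.937635·180/π = 168.3141°, L = 26.2928 m.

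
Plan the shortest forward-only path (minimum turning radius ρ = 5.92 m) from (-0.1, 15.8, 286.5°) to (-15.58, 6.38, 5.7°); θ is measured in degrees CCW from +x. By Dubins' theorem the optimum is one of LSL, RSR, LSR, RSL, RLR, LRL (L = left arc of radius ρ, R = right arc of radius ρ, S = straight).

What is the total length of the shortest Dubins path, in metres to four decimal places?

45.4659 m

Let ψ = atan2(Δy, Δx) = atan2(-9.42, -15.48) = -148.6784° be the start→goal bearing.
Normalize: d = |goal − start| / ρ = 18.120894/5.92 = 3.060962, α = (θ_start − ψ) mod 360° = 75.1784° = 1.312110 rad, β = (θ_goal − ψ) mod 360° = 154.3784° = 2.694411 rad.
Common terms: sin α = 0.966727, cos α = 0.255811, sin β = 0.432426, cos β = -0.901669, cos(α−β) = 0.187381, d² = 9.369487. Work in radians in the unit-radius frame; every candidate has L = ρ·(t + p + q).
LSL: p² = 2 + d² − 2cos(α−β) + 2d(sin α − sin β) = 14.265671; p = √p² = 3.776992; φ = atan2(cos β − cos α, d + sin α − sin β) = -0.311467 rad; t = (φ − α) mod 2π = 4.659608 rad, q = (β − φ) mod 2π = 3.005878 rad → L = 5.92·(4.659608 + 3.776992 + 3.005878) = 5.92·11.442478 = 67.739472 m
RSR: p² = 2 + d² − 2cos(α−β) + 2d(sin β − sin α) = 7.723779; p = √p² = 2.779169; φ = atan2(cos α − cos β, d − sin α + sin β) = 0.429575 rad; t = (α − φ) mod 2π = 0.882535 rad, q = (φ − β) mod 2π = 4.018350 rad → L = 5.92·(0.882535 + 2.779169 + 4.018350) = 5.92·7.680053 = 45.465915 m
LSR: p² = d² − 2 + 2cos(α−β) + 2d(sin α + sin β) = 16.309759; p = √p² = 4.038534; φ = atan2(−cos α − cos β, d + sin α + sin β) − atan2(−2, p) = 0.603632 rad; t = (φ − α) mod 2π = 5.574707 rad, q = (φ − β) mod 2π = 4.192406 rad → L = 5.92·(5.574707 + 4.038534 + 4.192406) = 5.92·13.805648 = 81.729434 m
RSL: p² = d² − 2 + 2cos(α−β) − 2d(sin α + sin β) = -0.821259 < 0 → infeasible
RLR: c = (6 − d² + 2cos(α−β) + 2d(sin α − sin β))/8 = 0.034528; p = 2π − arccos c = 4.746924 rad; φ = atan2(cos α − cos β, d − sin α + sin β) = 0.429575 rad; t = (α − φ + p/2) mod 2π = 3.255997 rad, q = (α − β − t + p) mod 2π = 0.108626 rad → L = 5.92·(3.255997 + 4.746924 + 0.108626) = 5.92·8.111546 = 48.020354 m
LRL: c = (6 − d² + 2cos(α−β) − 2d(sin α − sin β))/8 = -0.783209; p = 2π − arccos c = 3.812579 rad; φ = atan2(cos β − cos α, d + sin α − sin β) = -0.311467 rad; t = (φ − α + p/2) mod 2π = 0.282712 rad, q = (β − α − t + p) mod 2π = 4.912167 rad → L = 5.92·(0.282712 + 3.812579 + 4.912167) = 5.92·9.007459 = 53.324155 m
Shortest: RSR with L = 45.465915 m ≈ 45.4659 m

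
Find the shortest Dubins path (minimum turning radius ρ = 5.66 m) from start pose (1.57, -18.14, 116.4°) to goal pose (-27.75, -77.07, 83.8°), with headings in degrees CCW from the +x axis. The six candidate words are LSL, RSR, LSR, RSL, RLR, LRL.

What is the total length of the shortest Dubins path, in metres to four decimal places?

91.0540 m

Let ψ = atan2(Δy, Δx) = atan2(-58.93, -29.32) = -116.4522° be the start→goal bearing.
Normalize: d = |goal − start| / ρ = 65.821025/5.66 = 11.629156, α = (θ_start − ψ) mod 360° = 232.8522° = 4.064037 rad, β = (θ_goal − ψ) mod 360° = 200.2522° = 3.495059 rad.
Common terms: sin α = -0.797080, cos α = -0.603874, sin β = -0.346152, cos β = -0.938178, cos(α−β) = 0.842452, d² = 135.237277. Work in radians in the unit-radius frame; every candidate has L = ρ·(t + p + q).
LSL: p² = 2 + d² − 2cos(α−β) + 2d(sin α − sin β) = 125.064557; p = √p² = 11.183227; φ = atan2(cos β − cos α, d + sin α − sin β) = -0.029898 rad; t = (φ − α) mod 2π = 2.189251 rad, q = (β − φ) mod 2π = 3.524957 rad → L = 5.66·(2.189251 + 11.183227 + 3.524957) = 5.66·16.897435 = 95.639480 m
RSR: p² = 2 + d² − 2cos(α−β) + 2d(sin β − sin α) = 146.040187; p = √p² = 12.084709; φ = atan2(cos α − cos β, d − sin α + sin β) = 0.027667 rad; t = (α − φ) mod 2π = 4.036370 rad, q = (φ − β) mod 2π = 2.815793 rad → L = 5.66·(4.036370 + 12.084709 + 2.815793) = 5.66·18.936871 = 107.182692 m
LSR: p² = d² − 2 + 2cos(α−β) + 2d(sin α + sin β) = 108.332526; p = √p² = 10.408291; φ = atan2(−cos α − cos β, d + sin α + sin β) − atan2(−2, p) = 0.335853 rad; t = (φ − α) mod 2π = 2.555002 rad, q = (φ − β) mod 2π = 3.123979 rad → L = 5.66·(2.555002 + 10.408291 + 3.123979) = 5.66·16.087272 = 91.053960 m
RSL: p² = d² − 2 + 2cos(α−β) − 2d(sin α + sin β) = 161.511837; p = √p² = 12.708731; φ = atan2(cos α + cos β, d − sin α − sin β) − atan2(2, p) = -0.276244 rad; t = (α − φ) mod 2π = 4.340280 rad, q = (β − φ) mod 2π = 3.771303 rad → L = 5.66·(4.340280 + 12.708731 + 3.771303) = 5.66·20.820314 = 117.842979 m
RLR: c = (6 − d² + 2cos(α−β) + 2d(sin α − sin β))/8 = -17.255023, |c| > 1 → infeasible
LRL: c = (6 − d² + 2cos(α−β) − 2d(sin α − sin β))/8 = -14.633070, |c| > 1 → infeasible
Shortest: LSR with L = 91.053960 m ≈ 91.0540 m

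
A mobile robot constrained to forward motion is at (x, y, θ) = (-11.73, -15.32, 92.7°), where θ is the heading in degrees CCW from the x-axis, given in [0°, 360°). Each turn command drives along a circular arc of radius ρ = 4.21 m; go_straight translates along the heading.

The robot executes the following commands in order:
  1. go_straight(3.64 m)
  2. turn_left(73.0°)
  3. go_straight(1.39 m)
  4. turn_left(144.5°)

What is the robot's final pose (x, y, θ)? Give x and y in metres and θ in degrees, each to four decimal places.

set_pose: (x, y, θ) = (-11.7300, -15.3200, 92.7000°), ρ = 4.21
go_straight(3.64): x += 3.64·cos θ, y += 3.64·sin θ → (-11.9015, -11.6840, 92.7000°)
turn_left(73.0°): centre at ρ to the left, rotate +73.0° → (-15.0669, -7.8028, 165.7000°)
go_straight(1.39): x += 1.39·cos θ, y += 1.39·sin θ → (-16.4139, -7.4595, 165.7000°)
turn_left(144.5°): centre at ρ to the left, rotate +144.5° → (-20.6693, -14.2564, 310.2000°)

(-20.6693, -14.2564, 310.2000°)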